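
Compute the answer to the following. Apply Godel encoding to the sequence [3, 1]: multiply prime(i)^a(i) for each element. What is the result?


Encode each element as an exponent of the corresponding prime:
  2^3 = 8
  3^1 = 3
Product = 8 * 3 = 24

24


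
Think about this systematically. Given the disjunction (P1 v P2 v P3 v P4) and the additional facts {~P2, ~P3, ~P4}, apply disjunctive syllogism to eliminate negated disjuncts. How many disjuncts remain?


Original disjuncts (4): P1, P2, P3, P4
Negated (eliminate): ~P2, ~P3, ~P4
Remaining disjuncts: P1
Count = 4 - 3 = 1

1


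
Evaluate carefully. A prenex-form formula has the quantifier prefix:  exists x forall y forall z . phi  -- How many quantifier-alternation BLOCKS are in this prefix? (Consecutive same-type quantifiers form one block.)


Quantifier-type sequence: E A A  (A=forall, E=exists)
Group into maximal same-type runs:
  Ex1 | Ax2
Number of blocks = 2

2


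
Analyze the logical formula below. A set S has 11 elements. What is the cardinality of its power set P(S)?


The power set of a set with n elements has 2^n elements.
|P(S)| = 2^11 = 2048

2048


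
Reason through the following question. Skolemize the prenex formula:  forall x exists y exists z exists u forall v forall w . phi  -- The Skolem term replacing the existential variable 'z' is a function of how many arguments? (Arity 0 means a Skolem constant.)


Quantifier prefix: forall x exists y exists z exists u forall v forall w
'z' is existentially quantified at position 3.
Universal variables preceding it: x
Skolem function arity = 1

1


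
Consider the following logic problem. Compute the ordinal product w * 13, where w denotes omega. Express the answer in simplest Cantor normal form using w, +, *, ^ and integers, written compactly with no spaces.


Compute w * 13.
Ordinal * is associative and left-distributive over +, but NOT commutative; for finite n>1, n*w = w but w*n stays w*n.
w * 13 means 13 copies of w concatenated: w*13.
Result = w*13

w*13


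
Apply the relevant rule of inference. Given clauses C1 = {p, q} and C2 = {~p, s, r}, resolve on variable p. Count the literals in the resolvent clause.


Remove p from C1 and ~p from C2.
C1 remainder: {q}
C2 remainder: {s, r}
Union (resolvent): {q, r, s}
Resolvent has 3 literal(s).

3


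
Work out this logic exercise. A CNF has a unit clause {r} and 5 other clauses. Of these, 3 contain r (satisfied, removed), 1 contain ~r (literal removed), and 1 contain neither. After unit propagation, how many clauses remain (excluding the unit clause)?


Satisfied (removed): 3
Shortened (remain): 1
Unchanged (remain): 1
Remaining = 1 + 1 = 2

2


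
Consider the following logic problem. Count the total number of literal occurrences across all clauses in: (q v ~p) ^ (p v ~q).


Counting literals in each clause:
Clause 1: 2 literal(s)
Clause 2: 2 literal(s)
Total = 4

4


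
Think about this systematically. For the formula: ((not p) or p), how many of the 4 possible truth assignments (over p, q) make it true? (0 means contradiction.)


Check all 4 assignments:
p=0, q=0: 1
p=0, q=1: 1
p=1, q=0: 1
p=1, q=1: 1
Count of True = 4

4


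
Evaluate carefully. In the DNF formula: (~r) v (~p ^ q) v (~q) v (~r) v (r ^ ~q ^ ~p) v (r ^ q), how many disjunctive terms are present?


A DNF formula is a disjunction of terms (conjunctions).
Terms are separated by v.
Counting the disjuncts: 6 terms.

6


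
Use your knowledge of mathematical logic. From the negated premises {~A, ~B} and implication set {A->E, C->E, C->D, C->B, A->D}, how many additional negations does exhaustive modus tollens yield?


Initial negated facts: {~A, ~B}
Apply modus tollens to closure:
  ~B and C->B  =>  ~C
Final negated: {~A, ~B, ~C}
New negations: {~C}
Count = 1

1


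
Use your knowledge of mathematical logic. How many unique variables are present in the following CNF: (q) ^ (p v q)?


Identify each variable that appears in the formula.
Variables found: p, q
Count = 2

2


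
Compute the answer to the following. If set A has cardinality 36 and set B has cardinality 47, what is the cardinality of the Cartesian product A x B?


The Cartesian product A x B contains all ordered pairs (a, b).
|A x B| = |A| * |B| = 36 * 47 = 1692

1692


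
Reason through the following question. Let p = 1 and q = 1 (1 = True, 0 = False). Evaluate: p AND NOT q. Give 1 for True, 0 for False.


p = 1, q = 1
Operation: p AND NOT q
Evaluate: 1 AND NOT 1 = 0

0


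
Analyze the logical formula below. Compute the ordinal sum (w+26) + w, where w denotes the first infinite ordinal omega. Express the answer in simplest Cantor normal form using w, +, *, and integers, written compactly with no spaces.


Compute (w+26) + w.
Ordinal + is associative but NOT commutative; for finite n>0, n + w = w but w + n stays w+n.
(w+26) + w = w + (26+w) = w + w = w*2 (the finite tail 26 is absorbed by the right w).
Result = w*2

w*2


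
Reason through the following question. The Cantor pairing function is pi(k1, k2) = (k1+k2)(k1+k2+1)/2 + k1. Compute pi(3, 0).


k1 + k2 = 3
(k1+k2)(k1+k2+1)/2 = 3 * 4 / 2 = 6
pi = 6 + 3 = 9

9


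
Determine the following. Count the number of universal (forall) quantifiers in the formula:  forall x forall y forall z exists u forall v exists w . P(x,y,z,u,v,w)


Quantifier prefix: forall x forall y forall z exists u forall v exists w
Mark each quantifier type:
  U U U E U E
Universal count = 4, Existential count = 2
Asked for universal (forall) quantifiers: 4

4


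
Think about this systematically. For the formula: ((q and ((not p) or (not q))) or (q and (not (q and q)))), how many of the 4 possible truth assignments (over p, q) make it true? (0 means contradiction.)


Check all 4 assignments:
p=0, q=0: 0
p=0, q=1: 1
p=1, q=0: 0
p=1, q=1: 0
Count of True = 1

1


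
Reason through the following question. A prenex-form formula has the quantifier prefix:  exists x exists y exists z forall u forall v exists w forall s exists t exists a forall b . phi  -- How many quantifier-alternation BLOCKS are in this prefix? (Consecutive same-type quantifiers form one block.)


Quantifier-type sequence: E E E A A E A E E A  (A=forall, E=exists)
Group into maximal same-type runs:
  Ex3 | Ax2 | Ex1 | Ax1 | Ex2 | Ax1
Number of blocks = 6

6


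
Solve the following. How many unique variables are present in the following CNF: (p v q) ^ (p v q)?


Identify each variable that appears in the formula.
Variables found: p, q
Count = 2

2


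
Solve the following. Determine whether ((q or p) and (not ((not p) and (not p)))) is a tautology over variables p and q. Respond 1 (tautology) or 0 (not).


Check all 4 assignments:
p=0, q=0: 0
p=0, q=1: 0
p=1, q=0: 1
p=1, q=1: 1
Satisfying count = 2/4.
Tautology iff count = 4: no.

0


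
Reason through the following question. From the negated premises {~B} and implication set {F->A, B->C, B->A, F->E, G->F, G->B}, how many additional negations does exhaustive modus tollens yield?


Initial negated facts: {~B}
Apply modus tollens to closure:
  ~B and G->B  =>  ~G
Final negated: {~B, ~G}
New negations: {~G}
Count = 1

1


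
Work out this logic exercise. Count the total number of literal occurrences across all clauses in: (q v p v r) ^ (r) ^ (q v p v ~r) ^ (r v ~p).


Counting literals in each clause:
Clause 1: 3 literal(s)
Clause 2: 1 literal(s)
Clause 3: 3 literal(s)
Clause 4: 2 literal(s)
Total = 9

9


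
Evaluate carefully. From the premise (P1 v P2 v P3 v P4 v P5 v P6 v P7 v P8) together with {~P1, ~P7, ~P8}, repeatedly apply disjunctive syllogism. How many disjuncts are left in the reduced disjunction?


Original disjuncts (8): P1, P2, P3, P4, P5, P6, P7, P8
Negated (eliminate): ~P1, ~P7, ~P8
Remaining disjuncts: P2, P3, P4, P5, P6
Count = 8 - 3 = 5

5


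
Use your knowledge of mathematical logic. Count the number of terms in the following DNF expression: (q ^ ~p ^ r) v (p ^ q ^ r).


A DNF formula is a disjunction of terms (conjunctions).
Terms are separated by v.
Counting the disjuncts: 2 terms.

2


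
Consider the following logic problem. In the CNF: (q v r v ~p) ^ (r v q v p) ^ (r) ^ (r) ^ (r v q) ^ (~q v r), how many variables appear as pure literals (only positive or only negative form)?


Check each variable for pure literal status:
p: mixed (not pure)
q: mixed (not pure)
r: pure positive
Pure literal count = 1

1


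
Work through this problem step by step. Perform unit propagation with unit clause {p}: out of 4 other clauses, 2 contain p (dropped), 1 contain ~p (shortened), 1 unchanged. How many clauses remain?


Satisfied (removed): 2
Shortened (remain): 1
Unchanged (remain): 1
Remaining = 1 + 1 = 2

2


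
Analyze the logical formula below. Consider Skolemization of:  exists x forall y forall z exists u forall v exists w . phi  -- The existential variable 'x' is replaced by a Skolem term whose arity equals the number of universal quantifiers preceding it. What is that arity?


Quantifier prefix: exists x forall y forall z exists u forall v exists w
'x' is existentially quantified at position 1.
No universal quantifiers precede it.
Skolem function arity = 0 (a Skolem constant)

0


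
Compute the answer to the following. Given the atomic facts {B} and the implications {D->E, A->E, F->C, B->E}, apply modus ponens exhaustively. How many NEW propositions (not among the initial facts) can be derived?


Initial facts: {B}
Apply modus ponens to closure:
  B and B->E  =>  E
Final known: {B, E}
New propositions: {E}
Count = 1

1


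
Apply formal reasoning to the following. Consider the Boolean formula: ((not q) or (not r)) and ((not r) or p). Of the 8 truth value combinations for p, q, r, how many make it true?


Evaluate all 8 assignments for p, q, r:
p=0, q=0, r=0: 1
p=0, q=0, r=1: 0
p=0, q=1, r=0: 1
p=0, q=1, r=1: 0
p=1, q=0, r=0: 1
p=1, q=0, r=1: 1
p=1, q=1, r=0: 1
p=1, q=1, r=1: 0
Satisfying count = 5

5


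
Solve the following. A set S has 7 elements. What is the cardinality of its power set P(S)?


The power set of a set with n elements has 2^n elements.
|P(S)| = 2^7 = 128

128


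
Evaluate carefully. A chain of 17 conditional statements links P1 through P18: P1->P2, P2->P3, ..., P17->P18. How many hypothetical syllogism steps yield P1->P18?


With 17 implications in a chain connecting 18 propositions:
P1->P2, P2->P3, ..., P17->P18
Steps needed = (number of implications) - 1 = 17 - 1 = 16

16


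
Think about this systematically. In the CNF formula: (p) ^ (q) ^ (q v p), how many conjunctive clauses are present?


A CNF formula is a conjunction of clauses.
Clauses are separated by ^.
Counting the conjuncts: 3 clauses.

3


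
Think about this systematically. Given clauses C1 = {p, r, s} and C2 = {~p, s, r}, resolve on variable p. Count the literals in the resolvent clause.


Remove p from C1 and ~p from C2.
C1 remainder: {r, s}
C2 remainder: {s, r}
Union (resolvent): {r, s}
Resolvent has 2 literal(s).

2


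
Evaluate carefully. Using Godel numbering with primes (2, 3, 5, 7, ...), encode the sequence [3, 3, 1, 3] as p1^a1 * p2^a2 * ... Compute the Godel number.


Encode each element as an exponent of the corresponding prime:
  2^3 = 8
  3^3 = 27
  5^1 = 5
  7^3 = 343
Product = 8 * 27 * 5 * 343 = 370440

370440


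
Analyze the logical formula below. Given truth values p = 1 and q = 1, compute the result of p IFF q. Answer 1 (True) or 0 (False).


p = 1, q = 1
Operation: p IFF q
Evaluate: 1 IFF 1 = 1

1


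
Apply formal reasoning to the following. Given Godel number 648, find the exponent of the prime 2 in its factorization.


Factorize 648 by dividing by 2 repeatedly.
Division steps: 2 divides 648 exactly 3 time(s).
Exponent of 2 = 3

3


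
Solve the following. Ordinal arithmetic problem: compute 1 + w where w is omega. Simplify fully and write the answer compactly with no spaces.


Compute 1 + w.
Ordinal + is associative but NOT commutative; for finite n>0, n + w = w but w + n stays w+n.
Any finite left addend is absorbed by w on the right: 1 + w = w.
Result = w

w


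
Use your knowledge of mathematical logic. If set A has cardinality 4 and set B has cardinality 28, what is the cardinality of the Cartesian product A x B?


The Cartesian product A x B contains all ordered pairs (a, b).
|A x B| = |A| * |B| = 4 * 28 = 112

112


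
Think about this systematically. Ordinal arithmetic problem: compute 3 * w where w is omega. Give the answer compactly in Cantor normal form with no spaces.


Compute 3 * w.
Ordinal * is associative and left-distributive over +, but NOT commutative; for finite n>1, n*w = w but w*n stays w*n.
For finite n>0, n * w = sup{n*k : k<w} = w. So 3 * w = w.
Result = w

w


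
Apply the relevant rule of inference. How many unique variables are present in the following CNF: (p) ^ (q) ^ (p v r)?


Identify each variable that appears in the formula.
Variables found: p, q, r
Count = 3

3


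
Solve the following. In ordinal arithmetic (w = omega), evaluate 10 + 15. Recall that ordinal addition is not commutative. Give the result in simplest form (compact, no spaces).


Compute 10 + 15.
Ordinal + is associative but NOT commutative; for finite n>0, n + w = w but w + n stays w+n.
Both operands finite; ordinal + agrees with natural +: 10 + 15 = 25.
Result = 25

25


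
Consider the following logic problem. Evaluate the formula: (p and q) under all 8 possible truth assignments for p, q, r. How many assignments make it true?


Check all 8 assignments:
p=0, q=0, r=0: 0
p=0, q=0, r=1: 0
p=0, q=1, r=0: 0
p=0, q=1, r=1: 0
p=1, q=0, r=0: 0
p=1, q=0, r=1: 0
p=1, q=1, r=0: 1
p=1, q=1, r=1: 1
Count of True = 2

2


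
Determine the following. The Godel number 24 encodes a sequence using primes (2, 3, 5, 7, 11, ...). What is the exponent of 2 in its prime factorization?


Factorize 24 by dividing by 2 repeatedly.
Division steps: 2 divides 24 exactly 3 time(s).
Exponent of 2 = 3

3


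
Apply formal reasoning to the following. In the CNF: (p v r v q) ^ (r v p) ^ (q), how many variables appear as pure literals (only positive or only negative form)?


Check each variable for pure literal status:
p: pure positive
q: pure positive
r: pure positive
Pure literal count = 3

3


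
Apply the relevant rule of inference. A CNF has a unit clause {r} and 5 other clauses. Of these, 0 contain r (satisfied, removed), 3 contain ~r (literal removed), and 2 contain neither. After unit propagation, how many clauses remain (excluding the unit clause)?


Satisfied (removed): 0
Shortened (remain): 3
Unchanged (remain): 2
Remaining = 3 + 2 = 5

5


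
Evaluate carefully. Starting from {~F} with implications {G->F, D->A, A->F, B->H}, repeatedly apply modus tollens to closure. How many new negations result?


Initial negated facts: {~F}
Apply modus tollens to closure:
  ~F and G->F  =>  ~G
  ~F and A->F  =>  ~A
  ~A and D->A  =>  ~D
Final negated: {~A, ~D, ~F, ~G}
New negations: {~A, ~D, ~G}
Count = 3

3


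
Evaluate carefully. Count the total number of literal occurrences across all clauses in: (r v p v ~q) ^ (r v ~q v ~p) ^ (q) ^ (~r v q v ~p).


Counting literals in each clause:
Clause 1: 3 literal(s)
Clause 2: 3 literal(s)
Clause 3: 1 literal(s)
Clause 4: 3 literal(s)
Total = 10

10


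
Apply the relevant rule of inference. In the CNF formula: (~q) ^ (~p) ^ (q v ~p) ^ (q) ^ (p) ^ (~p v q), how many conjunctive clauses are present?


A CNF formula is a conjunction of clauses.
Clauses are separated by ^.
Counting the conjuncts: 6 clauses.

6


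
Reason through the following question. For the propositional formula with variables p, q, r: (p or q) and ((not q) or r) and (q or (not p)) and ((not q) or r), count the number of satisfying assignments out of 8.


Evaluate all 8 assignments for p, q, r:
p=0, q=0, r=0: 0
p=0, q=0, r=1: 0
p=0, q=1, r=0: 0
p=0, q=1, r=1: 1
p=1, q=0, r=0: 0
p=1, q=0, r=1: 0
p=1, q=1, r=0: 0
p=1, q=1, r=1: 1
Satisfying count = 2

2


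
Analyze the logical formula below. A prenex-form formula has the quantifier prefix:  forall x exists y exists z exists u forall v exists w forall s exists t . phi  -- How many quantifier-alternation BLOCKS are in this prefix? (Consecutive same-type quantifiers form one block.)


Quantifier-type sequence: A E E E A E A E  (A=forall, E=exists)
Group into maximal same-type runs:
  Ax1 | Ex3 | Ax1 | Ex1 | Ax1 | Ex1
Number of blocks = 6

6


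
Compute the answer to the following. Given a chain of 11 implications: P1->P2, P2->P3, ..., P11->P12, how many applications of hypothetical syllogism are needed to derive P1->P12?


With 11 implications in a chain connecting 12 propositions:
P1->P2, P2->P3, ..., P11->P12
Steps needed = (number of implications) - 1 = 11 - 1 = 10

10


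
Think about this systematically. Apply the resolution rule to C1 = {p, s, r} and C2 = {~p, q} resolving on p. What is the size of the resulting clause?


Remove p from C1 and ~p from C2.
C1 remainder: {s, r}
C2 remainder: {q}
Union (resolvent): {q, r, s}
Resolvent has 3 literal(s).

3


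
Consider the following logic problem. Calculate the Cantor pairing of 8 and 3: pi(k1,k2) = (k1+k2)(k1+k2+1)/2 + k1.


k1 + k2 = 11
(k1+k2)(k1+k2+1)/2 = 11 * 12 / 2 = 66
pi = 66 + 8 = 74

74


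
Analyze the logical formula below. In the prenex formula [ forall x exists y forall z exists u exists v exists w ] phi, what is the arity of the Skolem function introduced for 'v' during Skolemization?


Quantifier prefix: forall x exists y forall z exists u exists v exists w
'v' is existentially quantified at position 5.
Universal variables preceding it: x, z
Skolem function arity = 2

2


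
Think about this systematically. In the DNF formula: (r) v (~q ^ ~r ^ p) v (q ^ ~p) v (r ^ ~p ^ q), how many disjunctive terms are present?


A DNF formula is a disjunction of terms (conjunctions).
Terms are separated by v.
Counting the disjuncts: 4 terms.

4


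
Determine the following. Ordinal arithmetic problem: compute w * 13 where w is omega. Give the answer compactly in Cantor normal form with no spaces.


Compute w * 13.
Ordinal * is associative and left-distributive over +, but NOT commutative; for finite n>1, n*w = w but w*n stays w*n.
w * 13 means 13 copies of w concatenated: w*13.
Result = w*13

w*13


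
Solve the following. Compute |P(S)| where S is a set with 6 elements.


The power set of a set with n elements has 2^n elements.
|P(S)| = 2^6 = 64

64


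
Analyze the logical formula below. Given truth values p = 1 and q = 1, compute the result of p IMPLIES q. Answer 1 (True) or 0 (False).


p = 1, q = 1
Operation: p IMPLIES q
Evaluate: 1 IMPLIES 1 = 1

1


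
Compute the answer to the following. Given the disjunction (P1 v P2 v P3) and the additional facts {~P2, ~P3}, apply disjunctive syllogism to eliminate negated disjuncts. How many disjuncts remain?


Original disjuncts (3): P1, P2, P3
Negated (eliminate): ~P2, ~P3
Remaining disjuncts: P1
Count = 3 - 2 = 1

1


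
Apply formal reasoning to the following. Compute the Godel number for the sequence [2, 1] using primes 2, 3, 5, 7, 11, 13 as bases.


Encode each element as an exponent of the corresponding prime:
  2^2 = 4
  3^1 = 3
Product = 4 * 3 = 12

12


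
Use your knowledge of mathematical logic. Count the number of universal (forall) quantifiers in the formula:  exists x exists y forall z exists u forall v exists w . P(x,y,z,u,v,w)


Quantifier prefix: exists x exists y forall z exists u forall v exists w
Mark each quantifier type:
  E E U E U E
Universal count = 2, Existential count = 4
Asked for universal (forall) quantifiers: 2

2


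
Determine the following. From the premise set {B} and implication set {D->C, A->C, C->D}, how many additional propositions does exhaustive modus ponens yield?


Initial facts: {B}
Apply modus ponens to closure:
  (no implication fires)
Final known: {B}
New propositions: {(none)}
Count = 0

0


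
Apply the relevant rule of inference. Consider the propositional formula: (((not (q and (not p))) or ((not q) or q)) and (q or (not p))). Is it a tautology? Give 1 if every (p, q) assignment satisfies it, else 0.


Check all 4 assignments:
p=0, q=0: 1
p=0, q=1: 1
p=1, q=0: 0
p=1, q=1: 1
Satisfying count = 3/4.
Tautology iff count = 4: no.

0


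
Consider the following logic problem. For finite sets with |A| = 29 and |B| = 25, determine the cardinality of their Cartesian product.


The Cartesian product A x B contains all ordered pairs (a, b).
|A x B| = |A| * |B| = 29 * 25 = 725

725


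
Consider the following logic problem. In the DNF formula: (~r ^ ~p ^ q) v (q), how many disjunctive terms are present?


A DNF formula is a disjunction of terms (conjunctions).
Terms are separated by v.
Counting the disjuncts: 2 terms.

2


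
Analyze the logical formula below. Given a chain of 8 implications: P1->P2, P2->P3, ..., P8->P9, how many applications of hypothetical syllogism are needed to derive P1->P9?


With 8 implications in a chain connecting 9 propositions:
P1->P2, P2->P3, ..., P8->P9
Steps needed = (number of implications) - 1 = 8 - 1 = 7

7


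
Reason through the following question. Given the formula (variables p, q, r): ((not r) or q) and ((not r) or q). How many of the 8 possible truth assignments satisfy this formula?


Evaluate all 8 assignments for p, q, r:
p=0, q=0, r=0: 1
p=0, q=0, r=1: 0
p=0, q=1, r=0: 1
p=0, q=1, r=1: 1
p=1, q=0, r=0: 1
p=1, q=0, r=1: 0
p=1, q=1, r=0: 1
p=1, q=1, r=1: 1
Satisfying count = 6

6


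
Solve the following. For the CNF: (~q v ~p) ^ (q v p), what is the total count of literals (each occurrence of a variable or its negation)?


Counting literals in each clause:
Clause 1: 2 literal(s)
Clause 2: 2 literal(s)
Total = 4

4


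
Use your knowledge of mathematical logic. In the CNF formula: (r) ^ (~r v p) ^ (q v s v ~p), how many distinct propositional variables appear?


Identify each variable that appears in the formula.
Variables found: p, q, r, s
Count = 4

4


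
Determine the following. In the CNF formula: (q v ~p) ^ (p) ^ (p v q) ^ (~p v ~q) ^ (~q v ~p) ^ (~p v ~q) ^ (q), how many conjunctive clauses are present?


A CNF formula is a conjunction of clauses.
Clauses are separated by ^.
Counting the conjuncts: 7 clauses.

7


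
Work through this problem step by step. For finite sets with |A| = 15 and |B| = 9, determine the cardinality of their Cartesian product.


The Cartesian product A x B contains all ordered pairs (a, b).
|A x B| = |A| * |B| = 15 * 9 = 135

135


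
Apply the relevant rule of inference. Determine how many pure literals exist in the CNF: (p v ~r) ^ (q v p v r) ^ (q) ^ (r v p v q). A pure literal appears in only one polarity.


Check each variable for pure literal status:
p: pure positive
q: pure positive
r: mixed (not pure)
Pure literal count = 2

2


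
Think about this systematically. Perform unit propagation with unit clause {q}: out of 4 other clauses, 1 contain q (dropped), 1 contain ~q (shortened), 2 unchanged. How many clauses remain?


Satisfied (removed): 1
Shortened (remain): 1
Unchanged (remain): 2
Remaining = 1 + 2 = 3

3


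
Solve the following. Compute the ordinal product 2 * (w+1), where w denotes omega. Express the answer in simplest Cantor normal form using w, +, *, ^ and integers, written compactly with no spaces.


Compute 2 * (w+1).
Ordinal * is associative and left-distributive over +, but NOT commutative; for finite n>1, n*w = w but w*n stays w*n.
By left-distributivity: 2 * (w+1) = 2*w + 2*1 = w + 2 = w+2.
Result = w+2

w+2


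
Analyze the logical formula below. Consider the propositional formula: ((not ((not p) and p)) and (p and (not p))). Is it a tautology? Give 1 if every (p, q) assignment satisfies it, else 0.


Check all 4 assignments:
p=0, q=0: 0
p=0, q=1: 0
p=1, q=0: 0
p=1, q=1: 0
Satisfying count = 0/4.
Tautology iff count = 4: no.

0


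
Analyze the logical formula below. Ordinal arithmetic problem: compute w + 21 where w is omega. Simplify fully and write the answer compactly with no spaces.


Compute w + 21.
Ordinal + is associative but NOT commutative; for finite n>0, n + w = w but w + n stays w+n.
w + 21 is already in normal form (a successor ordinal beyond w).
Result = w+21

w+21


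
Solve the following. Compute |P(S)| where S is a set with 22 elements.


The power set of a set with n elements has 2^n elements.
|P(S)| = 2^22 = 4194304

4194304


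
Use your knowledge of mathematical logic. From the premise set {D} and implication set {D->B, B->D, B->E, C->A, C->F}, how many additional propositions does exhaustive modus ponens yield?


Initial facts: {D}
Apply modus ponens to closure:
  D and D->B  =>  B
  B and B->E  =>  E
Final known: {B, D, E}
New propositions: {B, E}
Count = 2

2


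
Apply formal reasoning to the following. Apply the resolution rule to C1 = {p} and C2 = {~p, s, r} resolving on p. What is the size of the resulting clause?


Remove p from C1 and ~p from C2.
C1 remainder: {}
C2 remainder: {s, r}
Union (resolvent): {r, s}
Resolvent has 2 literal(s).

2


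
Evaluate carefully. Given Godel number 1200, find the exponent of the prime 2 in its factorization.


Factorize 1200 by dividing by 2 repeatedly.
Division steps: 2 divides 1200 exactly 4 time(s).
Exponent of 2 = 4

4


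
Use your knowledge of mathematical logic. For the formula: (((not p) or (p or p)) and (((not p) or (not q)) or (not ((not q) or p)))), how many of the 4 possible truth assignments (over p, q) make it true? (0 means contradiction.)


Check all 4 assignments:
p=0, q=0: 1
p=0, q=1: 1
p=1, q=0: 1
p=1, q=1: 0
Count of True = 3

3


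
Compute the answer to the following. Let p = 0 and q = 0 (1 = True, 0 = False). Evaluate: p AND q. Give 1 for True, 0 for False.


p = 0, q = 0
Operation: p AND q
Evaluate: 0 AND 0 = 0

0


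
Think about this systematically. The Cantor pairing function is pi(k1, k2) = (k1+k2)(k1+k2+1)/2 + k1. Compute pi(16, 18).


k1 + k2 = 34
(k1+k2)(k1+k2+1)/2 = 34 * 35 / 2 = 595
pi = 595 + 16 = 611

611


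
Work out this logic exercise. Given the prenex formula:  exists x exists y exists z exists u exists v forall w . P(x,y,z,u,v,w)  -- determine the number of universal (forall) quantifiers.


Quantifier prefix: exists x exists y exists z exists u exists v forall w
Mark each quantifier type:
  E E E E E U
Universal count = 1, Existential count = 5
Asked for universal (forall) quantifiers: 1

1


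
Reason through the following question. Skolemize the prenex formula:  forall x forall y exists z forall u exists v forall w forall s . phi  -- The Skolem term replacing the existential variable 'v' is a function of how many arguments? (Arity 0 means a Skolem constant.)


Quantifier prefix: forall x forall y exists z forall u exists v forall w forall s
'v' is existentially quantified at position 5.
Universal variables preceding it: x, y, u
Skolem function arity = 3

3


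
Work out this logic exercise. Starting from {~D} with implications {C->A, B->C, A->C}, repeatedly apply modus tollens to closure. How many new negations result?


Initial negated facts: {~D}
Apply modus tollens to closure:
  (no implication fires)
Final negated: {~D}
New negations: {(none)}
Count = 0

0


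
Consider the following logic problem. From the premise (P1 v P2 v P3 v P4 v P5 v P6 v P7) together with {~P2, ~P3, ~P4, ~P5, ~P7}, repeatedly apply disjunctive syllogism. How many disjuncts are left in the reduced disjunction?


Original disjuncts (7): P1, P2, P3, P4, P5, P6, P7
Negated (eliminate): ~P2, ~P3, ~P4, ~P5, ~P7
Remaining disjuncts: P1, P6
Count = 7 - 5 = 2

2


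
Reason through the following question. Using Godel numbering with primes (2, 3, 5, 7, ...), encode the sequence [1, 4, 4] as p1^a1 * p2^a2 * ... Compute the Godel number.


Encode each element as an exponent of the corresponding prime:
  2^1 = 2
  3^4 = 81
  5^4 = 625
Product = 2 * 81 * 625 = 101250

101250


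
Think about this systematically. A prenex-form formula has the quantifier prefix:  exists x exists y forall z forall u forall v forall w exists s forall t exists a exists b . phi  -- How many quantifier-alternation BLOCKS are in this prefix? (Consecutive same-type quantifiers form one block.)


Quantifier-type sequence: E E A A A A E A E E  (A=forall, E=exists)
Group into maximal same-type runs:
  Ex2 | Ax4 | Ex1 | Ax1 | Ex2
Number of blocks = 5

5


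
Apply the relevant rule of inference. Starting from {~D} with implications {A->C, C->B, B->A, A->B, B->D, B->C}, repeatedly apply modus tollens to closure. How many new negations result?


Initial negated facts: {~D}
Apply modus tollens to closure:
  ~D and B->D  =>  ~B
  ~B and C->B  =>  ~C
  ~B and A->B  =>  ~A
Final negated: {~A, ~B, ~C, ~D}
New negations: {~A, ~B, ~C}
Count = 3

3


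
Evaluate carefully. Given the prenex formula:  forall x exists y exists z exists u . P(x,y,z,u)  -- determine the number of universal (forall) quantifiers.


Quantifier prefix: forall x exists y exists z exists u
Mark each quantifier type:
  U E E E
Universal count = 1, Existential count = 3
Asked for universal (forall) quantifiers: 1

1


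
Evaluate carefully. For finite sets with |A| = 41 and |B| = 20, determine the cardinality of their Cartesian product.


The Cartesian product A x B contains all ordered pairs (a, b).
|A x B| = |A| * |B| = 41 * 20 = 820

820


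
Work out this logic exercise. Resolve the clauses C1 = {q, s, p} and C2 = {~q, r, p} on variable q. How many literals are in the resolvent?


Remove q from C1 and ~q from C2.
C1 remainder: {s, p}
C2 remainder: {r, p}
Union (resolvent): {p, r, s}
Resolvent has 3 literal(s).

3


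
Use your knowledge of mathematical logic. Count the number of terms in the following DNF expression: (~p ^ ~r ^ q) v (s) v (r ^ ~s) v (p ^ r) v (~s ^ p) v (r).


A DNF formula is a disjunction of terms (conjunctions).
Terms are separated by v.
Counting the disjuncts: 6 terms.

6


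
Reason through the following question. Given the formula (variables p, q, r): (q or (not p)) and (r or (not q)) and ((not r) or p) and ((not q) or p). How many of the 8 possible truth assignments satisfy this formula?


Evaluate all 8 assignments for p, q, r:
p=0, q=0, r=0: 1
p=0, q=0, r=1: 0
p=0, q=1, r=0: 0
p=0, q=1, r=1: 0
p=1, q=0, r=0: 0
p=1, q=0, r=1: 0
p=1, q=1, r=0: 0
p=1, q=1, r=1: 1
Satisfying count = 2

2


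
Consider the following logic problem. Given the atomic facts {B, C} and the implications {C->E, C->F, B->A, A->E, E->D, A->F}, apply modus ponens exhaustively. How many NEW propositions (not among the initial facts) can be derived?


Initial facts: {B, C}
Apply modus ponens to closure:
  C and C->E  =>  E
  C and C->F  =>  F
  B and B->A  =>  A
  E and E->D  =>  D
Final known: {A, B, C, D, E, F}
New propositions: {A, D, E, F}
Count = 4

4


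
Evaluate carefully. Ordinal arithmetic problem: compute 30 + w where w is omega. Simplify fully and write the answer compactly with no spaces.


Compute 30 + w.
Ordinal + is associative but NOT commutative; for finite n>0, n + w = w but w + n stays w+n.
Any finite left addend is absorbed by w on the right: 30 + w = w.
Result = w

w


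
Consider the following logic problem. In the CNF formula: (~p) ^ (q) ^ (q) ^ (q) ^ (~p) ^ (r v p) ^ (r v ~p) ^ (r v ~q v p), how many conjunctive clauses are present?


A CNF formula is a conjunction of clauses.
Clauses are separated by ^.
Counting the conjuncts: 8 clauses.

8


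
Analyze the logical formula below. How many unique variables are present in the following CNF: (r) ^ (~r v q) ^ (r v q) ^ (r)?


Identify each variable that appears in the formula.
Variables found: q, r
Count = 2

2


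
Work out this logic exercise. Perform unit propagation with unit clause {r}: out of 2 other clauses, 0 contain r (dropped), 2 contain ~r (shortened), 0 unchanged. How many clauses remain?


Satisfied (removed): 0
Shortened (remain): 2
Unchanged (remain): 0
Remaining = 2 + 0 = 2

2


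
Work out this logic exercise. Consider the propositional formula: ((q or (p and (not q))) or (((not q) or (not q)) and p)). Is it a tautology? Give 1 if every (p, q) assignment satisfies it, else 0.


Check all 4 assignments:
p=0, q=0: 0
p=0, q=1: 1
p=1, q=0: 1
p=1, q=1: 1
Satisfying count = 3/4.
Tautology iff count = 4: no.

0


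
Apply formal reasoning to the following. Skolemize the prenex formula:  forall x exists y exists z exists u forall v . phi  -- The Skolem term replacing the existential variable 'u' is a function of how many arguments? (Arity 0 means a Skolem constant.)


Quantifier prefix: forall x exists y exists z exists u forall v
'u' is existentially quantified at position 4.
Universal variables preceding it: x
Skolem function arity = 1

1


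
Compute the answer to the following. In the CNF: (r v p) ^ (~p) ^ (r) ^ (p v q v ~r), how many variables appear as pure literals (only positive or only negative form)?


Check each variable for pure literal status:
p: mixed (not pure)
q: pure positive
r: mixed (not pure)
Pure literal count = 1

1


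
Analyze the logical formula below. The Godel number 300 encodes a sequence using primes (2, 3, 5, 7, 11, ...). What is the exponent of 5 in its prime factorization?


Factorize 300 by dividing by 5 repeatedly.
Division steps: 5 divides 300 exactly 2 time(s).
Exponent of 5 = 2

2


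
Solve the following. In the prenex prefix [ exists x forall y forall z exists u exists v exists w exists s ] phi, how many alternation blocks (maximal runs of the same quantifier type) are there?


Quantifier-type sequence: E A A E E E E  (A=forall, E=exists)
Group into maximal same-type runs:
  Ex1 | Ax2 | Ex4
Number of blocks = 3

3


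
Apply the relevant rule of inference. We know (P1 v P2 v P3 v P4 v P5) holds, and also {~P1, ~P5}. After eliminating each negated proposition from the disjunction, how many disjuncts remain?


Original disjuncts (5): P1, P2, P3, P4, P5
Negated (eliminate): ~P1, ~P5
Remaining disjuncts: P2, P3, P4
Count = 5 - 2 = 3

3


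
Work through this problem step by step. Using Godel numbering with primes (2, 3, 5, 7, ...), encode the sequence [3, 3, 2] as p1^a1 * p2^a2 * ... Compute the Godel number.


Encode each element as an exponent of the corresponding prime:
  2^3 = 8
  3^3 = 27
  5^2 = 25
Product = 8 * 27 * 25 = 5400

5400


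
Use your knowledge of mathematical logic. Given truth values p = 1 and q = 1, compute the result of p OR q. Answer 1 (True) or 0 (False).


p = 1, q = 1
Operation: p OR q
Evaluate: 1 OR 1 = 1

1


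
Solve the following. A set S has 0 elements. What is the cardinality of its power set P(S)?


The power set of a set with n elements has 2^n elements.
|P(S)| = 2^0 = 1

1


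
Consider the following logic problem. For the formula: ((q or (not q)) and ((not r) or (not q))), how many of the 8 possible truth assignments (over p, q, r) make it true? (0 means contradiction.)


Check all 8 assignments:
p=0, q=0, r=0: 1
p=0, q=0, r=1: 1
p=0, q=1, r=0: 1
p=0, q=1, r=1: 0
p=1, q=0, r=0: 1
p=1, q=0, r=1: 1
p=1, q=1, r=0: 1
p=1, q=1, r=1: 0
Count of True = 6

6


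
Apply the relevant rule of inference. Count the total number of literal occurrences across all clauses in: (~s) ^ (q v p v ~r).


Counting literals in each clause:
Clause 1: 1 literal(s)
Clause 2: 3 literal(s)
Total = 4

4


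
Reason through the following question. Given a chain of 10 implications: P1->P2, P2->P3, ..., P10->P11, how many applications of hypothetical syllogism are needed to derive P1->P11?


With 10 implications in a chain connecting 11 propositions:
P1->P2, P2->P3, ..., P10->P11
Steps needed = (number of implications) - 1 = 10 - 1 = 9

9


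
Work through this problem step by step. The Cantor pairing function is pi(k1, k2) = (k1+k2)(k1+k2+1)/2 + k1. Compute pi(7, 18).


k1 + k2 = 25
(k1+k2)(k1+k2+1)/2 = 25 * 26 / 2 = 325
pi = 325 + 7 = 332

332


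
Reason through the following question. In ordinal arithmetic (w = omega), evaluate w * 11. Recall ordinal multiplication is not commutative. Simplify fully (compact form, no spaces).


Compute w * 11.
Ordinal * is associative and left-distributive over +, but NOT commutative; for finite n>1, n*w = w but w*n stays w*n.
w * 11 means 11 copies of w concatenated: w*11.
Result = w*11

w*11


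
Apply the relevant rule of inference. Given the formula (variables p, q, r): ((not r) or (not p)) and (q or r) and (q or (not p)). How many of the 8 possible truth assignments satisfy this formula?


Evaluate all 8 assignments for p, q, r:
p=0, q=0, r=0: 0
p=0, q=0, r=1: 1
p=0, q=1, r=0: 1
p=0, q=1, r=1: 1
p=1, q=0, r=0: 0
p=1, q=0, r=1: 0
p=1, q=1, r=0: 1
p=1, q=1, r=1: 0
Satisfying count = 4

4


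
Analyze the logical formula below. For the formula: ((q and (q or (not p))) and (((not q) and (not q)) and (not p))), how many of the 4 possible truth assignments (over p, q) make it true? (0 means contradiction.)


Check all 4 assignments:
p=0, q=0: 0
p=0, q=1: 0
p=1, q=0: 0
p=1, q=1: 0
Count of True = 0

0


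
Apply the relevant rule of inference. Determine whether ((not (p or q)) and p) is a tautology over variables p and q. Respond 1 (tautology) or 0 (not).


Check all 4 assignments:
p=0, q=0: 0
p=0, q=1: 0
p=1, q=0: 0
p=1, q=1: 0
Satisfying count = 0/4.
Tautology iff count = 4: no.

0


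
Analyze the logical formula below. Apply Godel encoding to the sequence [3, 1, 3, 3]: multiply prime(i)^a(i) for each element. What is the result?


Encode each element as an exponent of the corresponding prime:
  2^3 = 8
  3^1 = 3
  5^3 = 125
  7^3 = 343
Product = 8 * 3 * 125 * 343 = 1029000

1029000


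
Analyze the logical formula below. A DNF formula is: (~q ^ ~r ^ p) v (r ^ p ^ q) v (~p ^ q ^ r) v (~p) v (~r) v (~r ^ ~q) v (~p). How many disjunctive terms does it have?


A DNF formula is a disjunction of terms (conjunctions).
Terms are separated by v.
Counting the disjuncts: 7 terms.

7


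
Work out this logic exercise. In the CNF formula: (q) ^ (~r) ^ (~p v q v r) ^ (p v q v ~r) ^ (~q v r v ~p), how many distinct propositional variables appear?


Identify each variable that appears in the formula.
Variables found: p, q, r
Count = 3

3


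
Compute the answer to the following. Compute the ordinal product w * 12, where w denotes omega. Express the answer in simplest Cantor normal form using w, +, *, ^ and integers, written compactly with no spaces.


Compute w * 12.
Ordinal * is associative and left-distributive over +, but NOT commutative; for finite n>1, n*w = w but w*n stays w*n.
w * 12 means 12 copies of w concatenated: w*12.
Result = w*12

w*12


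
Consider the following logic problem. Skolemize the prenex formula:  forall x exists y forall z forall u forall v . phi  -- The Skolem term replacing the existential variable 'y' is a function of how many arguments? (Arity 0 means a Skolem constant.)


Quantifier prefix: forall x exists y forall z forall u forall v
'y' is existentially quantified at position 2.
Universal variables preceding it: x
Skolem function arity = 1

1


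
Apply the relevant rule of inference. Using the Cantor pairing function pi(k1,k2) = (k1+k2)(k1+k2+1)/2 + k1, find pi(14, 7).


k1 + k2 = 21
(k1+k2)(k1+k2+1)/2 = 21 * 22 / 2 = 231
pi = 231 + 14 = 245

245


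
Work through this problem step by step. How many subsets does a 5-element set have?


The power set of a set with n elements has 2^n elements.
|P(S)| = 2^5 = 32

32


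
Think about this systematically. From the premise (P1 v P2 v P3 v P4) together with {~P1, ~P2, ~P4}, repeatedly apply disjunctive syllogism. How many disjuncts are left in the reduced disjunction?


Original disjuncts (4): P1, P2, P3, P4
Negated (eliminate): ~P1, ~P2, ~P4
Remaining disjuncts: P3
Count = 4 - 3 = 1

1


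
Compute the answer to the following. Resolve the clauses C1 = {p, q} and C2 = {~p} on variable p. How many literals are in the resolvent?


Remove p from C1 and ~p from C2.
C1 remainder: {q}
C2 remainder: {}
Union (resolvent): {q}
Resolvent has 1 literal(s).

1
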